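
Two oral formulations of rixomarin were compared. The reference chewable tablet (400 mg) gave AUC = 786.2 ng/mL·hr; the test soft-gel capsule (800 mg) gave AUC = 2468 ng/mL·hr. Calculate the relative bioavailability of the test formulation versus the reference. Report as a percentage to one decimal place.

F_rel = 157.0%

F_rel = (AUC_test/D_test) / (AUC_ref/D_ref)
      = (2468/800) / (786.2/400)
      = 3.085 / 1.9655 = 1.5696 = 156.96%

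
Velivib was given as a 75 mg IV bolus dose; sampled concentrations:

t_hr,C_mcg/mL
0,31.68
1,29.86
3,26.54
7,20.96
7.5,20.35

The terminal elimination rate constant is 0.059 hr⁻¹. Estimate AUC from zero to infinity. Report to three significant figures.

AUC = 537 mcg/mL·hr

Trapezoidal AUC_0→7.5:
  [0→1]: (31.68+29.86)/2 × 1 = 30.77
  [1→3]: (29.86+26.54)/2 × 2 = 56.4
  [3→7]: (26.54+20.96)/2 × 4 = 95.0
  [7→7.5]: (20.96+20.35)/2 × 0.5 = 10.3275
  Sum = 192.4975 mcg/mL·hr
Extrapolated tail: C_last / k_e = 20.35 / 0.059 = 344.915
AUC_0→∞ = 192.4975 + 344.915 = 537.4125 mcg/mL·hr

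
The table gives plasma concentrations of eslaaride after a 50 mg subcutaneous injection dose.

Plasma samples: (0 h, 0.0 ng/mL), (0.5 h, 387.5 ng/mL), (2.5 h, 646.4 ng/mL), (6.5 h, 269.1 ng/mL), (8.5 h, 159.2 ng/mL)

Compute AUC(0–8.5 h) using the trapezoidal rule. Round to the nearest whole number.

AUC = 3390 ng/mL·h

Trapezoidal AUC_0→8.5:
  [0→0.5]: (0.0+387.5)/2 × 0.5 = 96.875
  [0.5→2.5]: (387.5+646.4)/2 × 2 = 1033.9
  [2.5→6.5]: (646.4+269.1)/2 × 4 = 1831.0
  [6.5→8.5]: (269.1+159.2)/2 × 2 = 428.3
  Sum = 3390.075 ng/mL·h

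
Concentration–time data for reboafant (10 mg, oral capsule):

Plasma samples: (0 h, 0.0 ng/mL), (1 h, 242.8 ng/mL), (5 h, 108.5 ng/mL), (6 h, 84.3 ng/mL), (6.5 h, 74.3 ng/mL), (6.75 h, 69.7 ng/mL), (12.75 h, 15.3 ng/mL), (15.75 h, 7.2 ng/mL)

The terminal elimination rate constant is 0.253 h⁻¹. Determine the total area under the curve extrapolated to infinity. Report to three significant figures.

Trapezoidal AUC_0→15.75:
  [0→1]: (0.0+242.8)/2 × 1 = 121.4
  [1→5]: (242.8+108.5)/2 × 4 = 702.6
  [5→6]: (108.5+84.3)/2 × 1 = 96.4
  [6→6.5]: (84.3+74.3)/2 × 0.5 = 39.65
  [6.5→6.75]: (74.3+69.7)/2 × 0.25 = 18.0
  [6.75→12.75]: (69.7+15.3)/2 × 6 = 255.0
  [12.75→15.75]: (15.3+7.2)/2 × 3 = 33.75
  Sum = 1266.8 ng/mL·h
Extrapolated tail: C_last / k_e = 7.2 / 0.253 = 28.458
AUC_0→∞ = 1266.8 + 28.458 = 1295.258 ng/mL·h

AUC = 1300 ng/mL·h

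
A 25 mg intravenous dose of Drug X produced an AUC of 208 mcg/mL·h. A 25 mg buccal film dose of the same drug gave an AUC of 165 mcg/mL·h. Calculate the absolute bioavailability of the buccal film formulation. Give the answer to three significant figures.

F = (AUC_ev / D_ev) / (AUC_iv / D_iv)
  = (165/25) / (208/25)
  = 6.6 / 8.32 = 0.7933

F = 0.793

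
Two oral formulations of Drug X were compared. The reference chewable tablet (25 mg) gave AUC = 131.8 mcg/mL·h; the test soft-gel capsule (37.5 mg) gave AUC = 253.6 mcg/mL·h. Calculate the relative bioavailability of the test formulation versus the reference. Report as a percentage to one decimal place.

F_rel = (AUC_test/D_test) / (AUC_ref/D_ref)
      = (253.6/37.5) / (131.8/25)
      = 6.76267 / 5.272 = 1.2828 = 128.28%

F_rel = 128.3%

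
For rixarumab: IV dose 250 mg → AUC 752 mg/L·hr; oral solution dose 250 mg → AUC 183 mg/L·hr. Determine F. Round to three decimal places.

F = 0.243

F = (AUC_ev / D_ev) / (AUC_iv / D_iv)
  = (183/250) / (752/250)
  = 0.732 / 3.008 = 0.2434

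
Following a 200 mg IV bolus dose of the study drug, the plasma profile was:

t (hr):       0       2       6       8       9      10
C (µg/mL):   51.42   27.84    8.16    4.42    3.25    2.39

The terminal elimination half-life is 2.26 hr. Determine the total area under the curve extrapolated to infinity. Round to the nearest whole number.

Trapezoidal AUC_0→10:
  [0→2]: (51.42+27.84)/2 × 2 = 79.26
  [2→6]: (27.84+8.16)/2 × 4 = 72.0
  [6→8]: (8.16+4.42)/2 × 2 = 12.58
  [8→9]: (4.42+3.25)/2 × 1 = 3.835
  [9→10]: (3.25+2.39)/2 × 1 = 2.82
  Sum = 170.495 µg/mL·hr
k_e = ln2 / t½ = 0.693147 / 2.26 = 0.3067 hr^-1
Extrapolated tail: C_last / k_e = 2.39 / 0.3067 = 7.793
AUC_0→∞ = 170.495 + 7.793 = 178.288 µg/mL·hr

AUC = 178 µg/mL·hr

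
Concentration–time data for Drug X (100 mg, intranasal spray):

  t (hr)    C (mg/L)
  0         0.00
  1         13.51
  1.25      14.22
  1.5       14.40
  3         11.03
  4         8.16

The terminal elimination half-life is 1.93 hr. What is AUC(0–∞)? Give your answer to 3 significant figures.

AUC = 65.2 mg/L·hr

Trapezoidal AUC_0→4:
  [0→1]: (0.00+13.51)/2 × 1 = 6.755
  [1→1.25]: (13.51+14.22)/2 × 0.25 = 3.46625
  [1.25→1.5]: (14.22+14.40)/2 × 0.25 = 3.5775
  [1.5→3]: (14.40+11.03)/2 × 1.5 = 19.0725
  [3→4]: (11.03+8.16)/2 × 1 = 9.595
  Sum = 42.46625 mg/L·hr
k_e = ln2 / t½ = 0.693147 / 1.93 = 0.3591 hr^-1
Extrapolated tail: C_last / k_e = 8.16 / 0.3591 = 22.723
AUC_0→∞ = 42.46625 + 22.723 = 65.18925 mg/L·hr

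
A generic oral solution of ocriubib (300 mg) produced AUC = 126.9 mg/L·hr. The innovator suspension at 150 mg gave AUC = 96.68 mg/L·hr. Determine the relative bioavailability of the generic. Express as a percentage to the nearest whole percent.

F_rel = 66%

F_rel = (AUC_test/D_test) / (AUC_ref/D_ref)
      = (126.9/300) / (96.68/150)
      = 0.423 / 0.644533 = 0.6563 = 65.63%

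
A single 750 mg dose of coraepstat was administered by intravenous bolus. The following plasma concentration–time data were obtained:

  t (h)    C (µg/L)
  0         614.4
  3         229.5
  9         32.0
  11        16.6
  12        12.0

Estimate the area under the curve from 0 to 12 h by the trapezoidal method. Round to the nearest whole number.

Trapezoidal AUC_0→12:
  [0→3]: (614.4+229.5)/2 × 3 = 1265.85
  [3→9]: (229.5+32.0)/2 × 6 = 784.5
  [9→11]: (32.0+16.6)/2 × 2 = 48.6
  [11→12]: (16.6+12.0)/2 × 1 = 14.3
  Sum = 2113.25 µg/L·h

AUC = 2113 µg/L·h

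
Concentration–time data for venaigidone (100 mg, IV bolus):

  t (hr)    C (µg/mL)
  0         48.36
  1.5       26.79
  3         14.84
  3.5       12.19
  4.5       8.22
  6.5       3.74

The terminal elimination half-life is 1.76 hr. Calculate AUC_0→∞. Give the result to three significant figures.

AUC = 126 µg/mL·hr

Trapezoidal AUC_0→6.5:
  [0→1.5]: (48.36+26.79)/2 × 1.5 = 56.3625
  [1.5→3]: (26.79+14.84)/2 × 1.5 = 31.2225
  [3→3.5]: (14.84+12.19)/2 × 0.5 = 6.7575
  [3.5→4.5]: (12.19+8.22)/2 × 1 = 10.205
  [4.5→6.5]: (8.22+3.74)/2 × 2 = 11.96
  Sum = 116.5075 µg/mL·hr
k_e = ln2 / t½ = 0.693147 / 1.76 = 0.3938 hr^-1
Extrapolated tail: C_last / k_e = 3.74 / 0.3938 = 9.497
AUC_0→∞ = 116.5075 + 9.497 = 126.0045 µg/mL·hr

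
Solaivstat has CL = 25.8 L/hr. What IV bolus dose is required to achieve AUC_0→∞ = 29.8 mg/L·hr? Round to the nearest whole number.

Dose = 769 mg

Dose_iv = CL × AUC_0→∞
     = 25.8 × 29.8 = 768.84 mg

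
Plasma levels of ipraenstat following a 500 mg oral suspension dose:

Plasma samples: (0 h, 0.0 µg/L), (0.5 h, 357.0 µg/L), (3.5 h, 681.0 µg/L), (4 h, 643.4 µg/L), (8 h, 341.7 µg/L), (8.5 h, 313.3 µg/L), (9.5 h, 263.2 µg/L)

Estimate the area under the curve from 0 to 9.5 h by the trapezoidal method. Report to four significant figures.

Trapezoidal AUC_0→9.5:
  [0→0.5]: (0.0+357.0)/2 × 0.5 = 89.25
  [0.5→3.5]: (357.0+681.0)/2 × 3 = 1557.0
  [3.5→4]: (681.0+643.4)/2 × 0.5 = 331.1
  [4→8]: (643.4+341.7)/2 × 4 = 1970.2
  [8→8.5]: (341.7+313.3)/2 × 0.5 = 163.75
  [8.5→9.5]: (313.3+263.2)/2 × 1 = 288.25
  Sum = 4399.55 µg/L·h

AUC = 4400 µg/L·h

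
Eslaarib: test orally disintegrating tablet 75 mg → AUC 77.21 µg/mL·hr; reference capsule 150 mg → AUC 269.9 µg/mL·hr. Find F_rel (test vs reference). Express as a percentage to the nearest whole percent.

F_rel = 57%

F_rel = (AUC_test/D_test) / (AUC_ref/D_ref)
      = (77.21/75) / (269.9/150)
      = 1.02947 / 1.79933 = 0.5721 = 57.21%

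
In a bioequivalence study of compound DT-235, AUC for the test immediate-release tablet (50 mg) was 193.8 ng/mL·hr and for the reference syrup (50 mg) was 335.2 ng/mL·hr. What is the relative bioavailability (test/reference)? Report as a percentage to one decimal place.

F_rel = 57.8%

F_rel = (AUC_test/D_test) / (AUC_ref/D_ref)
      = (193.8/50) / (335.2/50)
      = 3.876 / 6.704 = 0.5782 = 57.82%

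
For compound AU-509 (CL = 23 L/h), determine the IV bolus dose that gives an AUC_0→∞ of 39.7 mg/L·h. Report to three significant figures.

Dose = 913 mg

Dose_iv = CL × AUC_0→∞
     = 23 × 39.7 = 913.1 mg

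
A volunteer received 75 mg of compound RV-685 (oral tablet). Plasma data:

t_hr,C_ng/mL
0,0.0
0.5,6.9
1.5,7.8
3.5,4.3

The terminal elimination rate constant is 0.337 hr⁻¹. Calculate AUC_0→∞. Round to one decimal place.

Trapezoidal AUC_0→3.5:
  [0→0.5]: (0.0+6.9)/2 × 0.5 = 1.725
  [0.5→1.5]: (6.9+7.8)/2 × 1 = 7.35
  [1.5→3.5]: (7.8+4.3)/2 × 2 = 12.1
  Sum = 21.175 ng/mL·hr
Extrapolated tail: C_last / k_e = 4.3 / 0.337 = 12.760
AUC_0→∞ = 21.175 + 12.760 = 33.935 ng/mL·hr

AUC = 33.9 ng/mL·hr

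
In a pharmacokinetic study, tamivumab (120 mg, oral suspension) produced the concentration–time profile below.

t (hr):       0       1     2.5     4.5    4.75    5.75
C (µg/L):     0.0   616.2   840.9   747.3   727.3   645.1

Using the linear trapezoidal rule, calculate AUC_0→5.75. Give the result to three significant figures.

Trapezoidal AUC_0→5.75:
  [0→1]: (0.0+616.2)/2 × 1 = 308.1
  [1→2.5]: (616.2+840.9)/2 × 1.5 = 1092.825
  [2.5→4.5]: (840.9+747.3)/2 × 2 = 1588.2
  [4.5→4.75]: (747.3+727.3)/2 × 0.25 = 184.325
  [4.75→5.75]: (727.3+645.1)/2 × 1 = 686.2
  Sum = 3859.65 µg/L·hr

AUC = 3860 µg/L·hr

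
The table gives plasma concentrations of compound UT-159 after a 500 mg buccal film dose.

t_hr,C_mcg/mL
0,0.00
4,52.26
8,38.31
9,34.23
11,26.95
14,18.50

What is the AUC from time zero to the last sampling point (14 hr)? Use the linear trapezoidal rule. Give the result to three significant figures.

AUC = 451 mcg/mL·hr

Trapezoidal AUC_0→14:
  [0→4]: (0.00+52.26)/2 × 4 = 104.52
  [4→8]: (52.26+38.31)/2 × 4 = 181.14
  [8→9]: (38.31+34.23)/2 × 1 = 36.27
  [9→11]: (34.23+26.95)/2 × 2 = 61.18
  [11→14]: (26.95+18.50)/2 × 3 = 68.175
  Sum = 451.285 mcg/mL·hr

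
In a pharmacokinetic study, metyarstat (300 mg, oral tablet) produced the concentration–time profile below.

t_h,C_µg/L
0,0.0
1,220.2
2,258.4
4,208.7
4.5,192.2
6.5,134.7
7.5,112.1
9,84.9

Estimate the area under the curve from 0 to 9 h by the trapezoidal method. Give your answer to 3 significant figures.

AUC = 1510 µg/L·h

Trapezoidal AUC_0→9:
  [0→1]: (0.0+220.2)/2 × 1 = 110.1
  [1→2]: (220.2+258.4)/2 × 1 = 239.3
  [2→4]: (258.4+208.7)/2 × 2 = 467.1
  [4→4.5]: (208.7+192.2)/2 × 0.5 = 100.225
  [4.5→6.5]: (192.2+134.7)/2 × 2 = 326.9
  [6.5→7.5]: (134.7+112.1)/2 × 1 = 123.4
  [7.5→9]: (112.1+84.9)/2 × 1.5 = 147.75
  Sum = 1514.775 µg/L·h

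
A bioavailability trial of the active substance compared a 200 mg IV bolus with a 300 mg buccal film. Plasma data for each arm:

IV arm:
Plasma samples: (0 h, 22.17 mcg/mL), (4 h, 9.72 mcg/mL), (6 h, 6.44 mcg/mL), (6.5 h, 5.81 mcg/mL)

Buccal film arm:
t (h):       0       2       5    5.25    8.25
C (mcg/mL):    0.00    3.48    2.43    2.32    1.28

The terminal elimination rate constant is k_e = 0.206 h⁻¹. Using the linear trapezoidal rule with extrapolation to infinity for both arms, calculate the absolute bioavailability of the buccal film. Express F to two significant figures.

F = 0.15

Trapezoidal AUC_0→6.5 (IV):
  [0→4]: (22.17+9.72)/2 × 4 = 63.78
  [4→6]: (9.72+6.44)/2 × 2 = 16.16
  [6→6.5]: (6.44+5.81)/2 × 0.5 = 3.0625
  Sum = 83.0025 mcg/mL·h
IV tail: 5.81/0.206 = 28.204; AUC_iv,0→∞ = 83.0025 + 28.204 = 111.2065 mcg/mL·h
Trapezoidal AUC_0→8.25 (buccal film):
  [0→2]: (0.00+3.48)/2 × 2 = 3.48
  [2→5]: (3.48+2.43)/2 × 3 = 8.865
  [5→5.25]: (2.43+2.32)/2 × 0.25 = 0.59375
  [5.25→8.25]: (2.32+1.28)/2 × 3 = 5.4
  Sum = 18.33875 mcg/mL·h
buccal film tail: 1.28/0.206 = 6.214; AUC_ev,0→∞ = 18.33875 + 6.214 = 24.55275 mcg/mL·h
F = (AUC_ev/D_ev)/(AUC_iv/D_iv) = (24.55275/300)/(111.2065/200) = 0.0818425/0.5560325 = 0.1472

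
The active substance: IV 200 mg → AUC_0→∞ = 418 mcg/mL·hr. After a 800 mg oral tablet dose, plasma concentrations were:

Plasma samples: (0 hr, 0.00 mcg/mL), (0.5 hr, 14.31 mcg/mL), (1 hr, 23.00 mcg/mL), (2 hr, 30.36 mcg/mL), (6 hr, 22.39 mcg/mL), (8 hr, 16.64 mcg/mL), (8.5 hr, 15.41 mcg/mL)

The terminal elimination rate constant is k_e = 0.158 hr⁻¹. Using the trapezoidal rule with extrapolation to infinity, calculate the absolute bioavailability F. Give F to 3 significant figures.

Trapezoidal AUC_0→8.5 (oral tablet):
  [0→0.5]: (0.00+14.31)/2 × 0.5 = 3.5775
  [0.5→1]: (14.31+23.00)/2 × 0.5 = 9.3275
  [1→2]: (23.00+30.36)/2 × 1 = 26.68
  [2→6]: (30.36+22.39)/2 × 4 = 105.5
  [6→8]: (22.39+16.64)/2 × 2 = 39.03
  [8→8.5]: (16.64+15.41)/2 × 0.5 = 8.0125
  Sum = 192.1275 mcg/mL·hr
Tail: C_last/k_e = 15.41/0.158 = 97.532
AUC_0→∞ (oral tablet) = 192.1275 + 97.532 = 289.6595 mcg/mL·hr
F = (AUC_ev/D_ev)/(AUC_iv/D_iv) = (289.6595/800)/(418/200) = 0.362074/2.09 = 0.1732

F = 0.173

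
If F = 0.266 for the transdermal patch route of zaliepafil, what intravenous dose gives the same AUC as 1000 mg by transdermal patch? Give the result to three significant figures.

D_iv = 266 mg

Systemic exposure from an extravascular dose = F × D_ev, so the equivalent IV dose is F × D_ev.
D_iv = F × D_ev = 0.266 × 1000 = 266 mg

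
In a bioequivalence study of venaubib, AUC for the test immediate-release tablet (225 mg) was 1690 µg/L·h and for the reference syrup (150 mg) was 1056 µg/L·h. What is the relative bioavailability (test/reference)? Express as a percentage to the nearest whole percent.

F_rel = 107%

F_rel = (AUC_test/D_test) / (AUC_ref/D_ref)
      = (1690/225) / (1056/150)
      = 7.51111 / 7.04 = 1.0669 = 106.69%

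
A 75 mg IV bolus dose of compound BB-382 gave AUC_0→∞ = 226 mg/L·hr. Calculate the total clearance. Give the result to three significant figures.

CL = Dose_iv / AUC_0→∞
   = 75 / 226 = 0.331858 L/hr

CL = 0.332 L/hr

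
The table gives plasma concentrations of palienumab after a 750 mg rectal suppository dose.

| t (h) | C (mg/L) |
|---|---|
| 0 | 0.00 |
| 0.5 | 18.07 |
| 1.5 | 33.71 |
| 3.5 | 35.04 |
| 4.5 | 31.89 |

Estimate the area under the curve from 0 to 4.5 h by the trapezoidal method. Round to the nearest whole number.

AUC = 133 mg/L·h

Trapezoidal AUC_0→4.5:
  [0→0.5]: (0.00+18.07)/2 × 0.5 = 4.5175
  [0.5→1.5]: (18.07+33.71)/2 × 1 = 25.89
  [1.5→3.5]: (33.71+35.04)/2 × 2 = 68.75
  [3.5→4.5]: (35.04+31.89)/2 × 1 = 33.465
  Sum = 132.6225 mg/L·h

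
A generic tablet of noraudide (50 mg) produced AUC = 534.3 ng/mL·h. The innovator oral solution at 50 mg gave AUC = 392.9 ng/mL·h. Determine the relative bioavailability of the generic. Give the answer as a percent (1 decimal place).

F_rel = (AUC_test/D_test) / (AUC_ref/D_ref)
      = (534.3/50) / (392.9/50)
      = 10.686 / 7.858 = 1.3599 = 135.99%

F_rel = 136.0%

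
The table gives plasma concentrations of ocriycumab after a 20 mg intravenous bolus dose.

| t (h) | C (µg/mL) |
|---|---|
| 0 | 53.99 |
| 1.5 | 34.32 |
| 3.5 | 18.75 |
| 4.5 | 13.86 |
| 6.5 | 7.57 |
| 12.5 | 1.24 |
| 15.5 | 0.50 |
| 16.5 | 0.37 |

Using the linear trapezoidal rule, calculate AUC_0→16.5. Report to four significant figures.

Trapezoidal AUC_0→16.5:
  [0→1.5]: (53.99+34.32)/2 × 1.5 = 66.2325
  [1.5→3.5]: (34.32+18.75)/2 × 2 = 53.07
  [3.5→4.5]: (18.75+13.86)/2 × 1 = 16.305
  [4.5→6.5]: (13.86+7.57)/2 × 2 = 21.43
  [6.5→12.5]: (7.57+1.24)/2 × 6 = 26.43
  [12.5→15.5]: (1.24+0.50)/2 × 3 = 2.61
  [15.5→16.5]: (0.50+0.37)/2 × 1 = 0.435
  Sum = 186.5125 µg/mL·h

AUC = 186.5 µg/mL·h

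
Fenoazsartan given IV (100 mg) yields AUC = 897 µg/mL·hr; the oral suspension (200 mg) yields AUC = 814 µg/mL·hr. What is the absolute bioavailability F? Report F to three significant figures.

F = 0.454

F = (AUC_ev / D_ev) / (AUC_iv / D_iv)
  = (814/200) / (897/100)
  = 4.07 / 8.97 = 0.4537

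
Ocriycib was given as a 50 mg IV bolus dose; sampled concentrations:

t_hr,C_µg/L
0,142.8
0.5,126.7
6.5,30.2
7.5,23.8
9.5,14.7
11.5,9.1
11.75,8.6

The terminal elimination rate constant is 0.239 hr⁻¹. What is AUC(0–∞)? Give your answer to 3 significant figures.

Trapezoidal AUC_0→11.75:
  [0→0.5]: (142.8+126.7)/2 × 0.5 = 67.375
  [0.5→6.5]: (126.7+30.2)/2 × 6 = 470.7
  [6.5→7.5]: (30.2+23.8)/2 × 1 = 27.0
  [7.5→9.5]: (23.8+14.7)/2 × 2 = 38.5
  [9.5→11.5]: (14.7+9.1)/2 × 2 = 23.8
  [11.5→11.75]: (9.1+8.6)/2 × 0.25 = 2.2125
  Sum = 629.5875 µg/L·hr
Extrapolated tail: C_last / k_e = 8.6 / 0.239 = 35.983
AUC_0→∞ = 629.5875 + 35.983 = 665.5705 µg/L·hr

AUC = 666 µg/L·hr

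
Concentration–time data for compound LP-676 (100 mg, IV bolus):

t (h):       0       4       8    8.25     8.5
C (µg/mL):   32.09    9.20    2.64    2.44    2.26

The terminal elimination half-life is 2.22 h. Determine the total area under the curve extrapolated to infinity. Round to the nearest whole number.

Trapezoidal AUC_0→8.5:
  [0→4]: (32.09+9.20)/2 × 4 = 82.58
  [4→8]: (9.20+2.64)/2 × 4 = 23.68
  [8→8.25]: (2.64+2.44)/2 × 0.25 = 0.635
  [8.25→8.5]: (2.44+2.26)/2 × 0.25 = 0.5875
  Sum = 107.4825 µg/mL·h
k_e = ln2 / t½ = 0.693147 / 2.22 = 0.3122 h^-1
Extrapolated tail: C_last / k_e = 2.26 / 0.3122 = 7.239
AUC_0→∞ = 107.4825 + 7.239 = 114.7215 µg/mL·h

AUC = 115 µg/mL·h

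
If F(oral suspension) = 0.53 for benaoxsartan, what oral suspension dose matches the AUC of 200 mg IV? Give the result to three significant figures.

D_oral = 377 mg

For equal systemic exposure: F × D_ev = D_iv
D_ev = D_iv / F = 200 / 0.53 = 377.358 mg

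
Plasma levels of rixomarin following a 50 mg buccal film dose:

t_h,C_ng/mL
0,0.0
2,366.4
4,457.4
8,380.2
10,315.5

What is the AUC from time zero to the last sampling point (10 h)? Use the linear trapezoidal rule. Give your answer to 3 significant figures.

Trapezoidal AUC_0→10:
  [0→2]: (0.0+366.4)/2 × 2 = 366.4
  [2→4]: (366.4+457.4)/2 × 2 = 823.8
  [4→8]: (457.4+380.2)/2 × 4 = 1675.2
  [8→10]: (380.2+315.5)/2 × 2 = 695.7
  Sum = 3561.1 ng/mL·h

AUC = 3560 ng/mL·h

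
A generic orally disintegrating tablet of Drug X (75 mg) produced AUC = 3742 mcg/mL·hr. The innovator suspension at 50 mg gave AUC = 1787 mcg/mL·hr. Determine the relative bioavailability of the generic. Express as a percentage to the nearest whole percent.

F_rel = 140%

F_rel = (AUC_test/D_test) / (AUC_ref/D_ref)
      = (3742/75) / (1787/50)
      = 49.8933 / 35.74 = 1.3960 = 139.60%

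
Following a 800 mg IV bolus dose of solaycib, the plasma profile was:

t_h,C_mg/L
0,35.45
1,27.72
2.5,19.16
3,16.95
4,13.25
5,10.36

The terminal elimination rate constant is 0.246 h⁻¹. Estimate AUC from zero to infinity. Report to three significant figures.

AUC = 145 mg/L·h

Trapezoidal AUC_0→5:
  [0→1]: (35.45+27.72)/2 × 1 = 31.585
  [1→2.5]: (27.72+19.16)/2 × 1.5 = 35.16
  [2.5→3]: (19.16+16.95)/2 × 0.5 = 9.0275
  [3→4]: (16.95+13.25)/2 × 1 = 15.1
  [4→5]: (13.25+10.36)/2 × 1 = 11.805
  Sum = 102.6775 mg/L·h
Extrapolated tail: C_last / k_e = 10.36 / 0.246 = 42.114
AUC_0→∞ = 102.6775 + 42.114 = 144.7915 mg/L·h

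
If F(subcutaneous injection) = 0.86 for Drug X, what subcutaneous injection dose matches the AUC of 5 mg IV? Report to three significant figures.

D_subcutaneous = 5.81 mg

For equal systemic exposure: F × D_ev = D_iv
D_ev = D_iv / F = 5 / 0.86 = 5.81395 mg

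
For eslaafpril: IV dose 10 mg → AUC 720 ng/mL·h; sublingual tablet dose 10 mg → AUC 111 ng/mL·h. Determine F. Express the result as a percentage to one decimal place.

F = 15.4%

F = (AUC_ev / D_ev) / (AUC_iv / D_iv)
  = (111/10) / (720/10)
  = 11.1 / 72 = 0.1542
  = 15.42%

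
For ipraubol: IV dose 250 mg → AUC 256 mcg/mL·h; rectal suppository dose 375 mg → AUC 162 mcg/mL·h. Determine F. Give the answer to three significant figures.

F = (AUC_ev / D_ev) / (AUC_iv / D_iv)
  = (162/375) / (256/250)
  = 0.432 / 1.024 = 0.4219

F = 0.422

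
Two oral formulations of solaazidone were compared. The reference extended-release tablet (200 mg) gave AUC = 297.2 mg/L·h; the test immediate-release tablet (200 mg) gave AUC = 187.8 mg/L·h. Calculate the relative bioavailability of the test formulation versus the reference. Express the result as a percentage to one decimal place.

F_rel = 63.2%

F_rel = (AUC_test/D_test) / (AUC_ref/D_ref)
      = (187.8/200) / (297.2/200)
      = 0.939 / 1.486 = 0.6319 = 63.19%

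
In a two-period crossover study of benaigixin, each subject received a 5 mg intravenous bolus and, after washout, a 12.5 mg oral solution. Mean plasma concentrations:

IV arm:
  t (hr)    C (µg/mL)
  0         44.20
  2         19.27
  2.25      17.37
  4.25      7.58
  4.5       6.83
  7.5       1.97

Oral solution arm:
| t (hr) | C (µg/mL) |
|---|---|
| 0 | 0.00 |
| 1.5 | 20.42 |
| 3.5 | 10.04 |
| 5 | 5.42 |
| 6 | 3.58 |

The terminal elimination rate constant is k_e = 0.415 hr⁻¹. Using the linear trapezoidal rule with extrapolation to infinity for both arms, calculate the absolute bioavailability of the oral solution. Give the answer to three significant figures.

Trapezoidal AUC_0→7.5 (IV):
  [0→2]: (44.20+19.27)/2 × 2 = 63.47
  [2→2.25]: (19.27+17.37)/2 × 0.25 = 4.58
  [2.25→4.25]: (17.37+7.58)/2 × 2 = 24.95
  [4.25→4.5]: (7.58+6.83)/2 × 0.25 = 1.80125
  [4.5→7.5]: (6.83+1.97)/2 × 3 = 13.2
  Sum = 108.00125 µg/mL·hr
IV tail: 1.97/0.415 = 4.747; AUC_iv,0→∞ = 108.00125 + 4.747 = 112.74825 µg/mL·hr
Trapezoidal AUC_0→6 (oral solution):
  [0→1.5]: (0.00+20.42)/2 × 1.5 = 15.315
  [1.5→3.5]: (20.42+10.04)/2 × 2 = 30.46
  [3.5→5]: (10.04+5.42)/2 × 1.5 = 11.595
  [5→6]: (5.42+3.58)/2 × 1 = 4.5
  Sum = 61.87 µg/mL·hr
oral solution tail: 3.58/0.415 = 8.627; AUC_ev,0→∞ = 61.87 + 8.627 = 70.497 µg/mL·hr
F = (AUC_ev/D_ev)/(AUC_iv/D_iv) = (70.497/12.5)/(112.74825/5) = 5.63976/22.54965 = 0.2501

F = 0.250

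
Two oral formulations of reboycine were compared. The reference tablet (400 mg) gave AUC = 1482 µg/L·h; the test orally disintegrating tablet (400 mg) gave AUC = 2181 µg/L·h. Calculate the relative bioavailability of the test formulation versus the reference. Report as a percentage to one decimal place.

F_rel = (AUC_test/D_test) / (AUC_ref/D_ref)
      = (2181/400) / (1482/400)
      = 5.4525 / 3.705 = 1.4717 = 147.17%

F_rel = 147.2%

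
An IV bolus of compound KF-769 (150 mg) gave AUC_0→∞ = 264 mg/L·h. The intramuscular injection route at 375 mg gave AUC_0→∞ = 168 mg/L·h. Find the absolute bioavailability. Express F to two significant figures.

F = (AUC_ev / D_ev) / (AUC_iv / D_iv)
  = (168/375) / (264/150)
  = 0.448 / 1.76 = 0.2545

F = 0.25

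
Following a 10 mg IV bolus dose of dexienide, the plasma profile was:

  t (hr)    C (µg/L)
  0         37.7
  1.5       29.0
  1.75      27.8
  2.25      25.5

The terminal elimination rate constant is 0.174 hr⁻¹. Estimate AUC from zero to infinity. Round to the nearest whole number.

AUC = 217 µg/L·hr

Trapezoidal AUC_0→2.25:
  [0→1.5]: (37.7+29.0)/2 × 1.5 = 50.025
  [1.5→1.75]: (29.0+27.8)/2 × 0.25 = 7.1
  [1.75→2.25]: (27.8+25.5)/2 × 0.5 = 13.325
  Sum = 70.45 µg/L·hr
Extrapolated tail: C_last / k_e = 25.5 / 0.174 = 146.552
AUC_0→∞ = 70.45 + 146.552 = 217.002 µg/L·hr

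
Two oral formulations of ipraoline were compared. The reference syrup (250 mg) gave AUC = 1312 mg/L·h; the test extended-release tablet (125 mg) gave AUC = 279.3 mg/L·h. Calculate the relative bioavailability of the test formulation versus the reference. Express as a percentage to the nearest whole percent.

F_rel = 43%

F_rel = (AUC_test/D_test) / (AUC_ref/D_ref)
      = (279.3/125) / (1312/250)
      = 2.2344 / 5.248 = 0.4258 = 42.58%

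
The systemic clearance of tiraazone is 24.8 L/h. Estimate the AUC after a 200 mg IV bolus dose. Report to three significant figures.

AUC_0→∞ = Dose_iv / CL
        = 200 / 24.8 = 8.06452 mg/L·h

AUC = 8.06 mg/L·h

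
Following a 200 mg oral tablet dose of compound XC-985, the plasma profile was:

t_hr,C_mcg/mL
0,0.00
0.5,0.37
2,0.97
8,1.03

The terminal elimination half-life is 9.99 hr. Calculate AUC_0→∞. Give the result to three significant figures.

Trapezoidal AUC_0→8:
  [0→0.5]: (0.00+0.37)/2 × 0.5 = 0.0925
  [0.5→2]: (0.37+0.97)/2 × 1.5 = 1.005
  [2→8]: (0.97+1.03)/2 × 6 = 6.0
  Sum = 7.0975 mcg/mL·hr
k_e = ln2 / t½ = 0.693147 / 9.99 = 0.0694 hr^-1
Extrapolated tail: C_last / k_e = 1.03 / 0.0694 = 14.841
AUC_0→∞ = 7.0975 + 14.841 = 21.9385 mcg/mL·hr

AUC = 21.9 mcg/mL·hr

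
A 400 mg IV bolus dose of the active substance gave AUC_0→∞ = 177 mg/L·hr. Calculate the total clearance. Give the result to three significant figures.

CL = 2.26 L/hr

CL = Dose_iv / AUC_0→∞
   = 400 / 177 = 2.25989 L/hr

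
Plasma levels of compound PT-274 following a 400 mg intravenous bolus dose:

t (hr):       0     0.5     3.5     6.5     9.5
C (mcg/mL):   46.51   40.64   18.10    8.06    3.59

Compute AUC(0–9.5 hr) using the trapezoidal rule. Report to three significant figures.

AUC = 167 mcg/mL·hr

Trapezoidal AUC_0→9.5:
  [0→0.5]: (46.51+40.64)/2 × 0.5 = 21.7875
  [0.5→3.5]: (40.64+18.10)/2 × 3 = 88.11
  [3.5→6.5]: (18.10+8.06)/2 × 3 = 39.24
  [6.5→9.5]: (8.06+3.59)/2 × 3 = 17.475
  Sum = 166.6125 mcg/mL·hr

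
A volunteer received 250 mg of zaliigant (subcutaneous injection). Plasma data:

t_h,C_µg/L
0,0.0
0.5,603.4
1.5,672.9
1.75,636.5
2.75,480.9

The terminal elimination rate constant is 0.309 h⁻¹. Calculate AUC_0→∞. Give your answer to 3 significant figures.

AUC = 3070 µg/L·h

Trapezoidal AUC_0→2.75:
  [0→0.5]: (0.0+603.4)/2 × 0.5 = 150.85
  [0.5→1.5]: (603.4+672.9)/2 × 1 = 638.15
  [1.5→1.75]: (672.9+636.5)/2 × 0.25 = 163.675
  [1.75→2.75]: (636.5+480.9)/2 × 1 = 558.7
  Sum = 1511.375 µg/L·h
Extrapolated tail: C_last / k_e = 480.9 / 0.309 = 1556.311
AUC_0→∞ = 1511.375 + 1556.311 = 3067.686 µg/L·h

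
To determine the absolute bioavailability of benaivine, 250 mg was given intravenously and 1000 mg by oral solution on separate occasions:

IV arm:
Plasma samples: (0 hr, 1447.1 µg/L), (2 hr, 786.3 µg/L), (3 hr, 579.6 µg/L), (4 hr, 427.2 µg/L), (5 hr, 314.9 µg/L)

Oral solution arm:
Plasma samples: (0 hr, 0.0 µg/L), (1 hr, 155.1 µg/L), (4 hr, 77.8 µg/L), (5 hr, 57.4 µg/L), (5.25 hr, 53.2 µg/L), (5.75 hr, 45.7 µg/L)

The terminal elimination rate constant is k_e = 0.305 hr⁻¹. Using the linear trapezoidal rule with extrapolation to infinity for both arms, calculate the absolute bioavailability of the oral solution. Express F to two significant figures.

Trapezoidal AUC_0→5 (IV):
  [0→2]: (1447.1+786.3)/2 × 2 = 2233.4
  [2→3]: (786.3+579.6)/2 × 1 = 682.95
  [3→4]: (579.6+427.2)/2 × 1 = 503.4
  [4→5]: (427.2+314.9)/2 × 1 = 371.05
  Sum = 3790.8 µg/L·hr
IV tail: 314.9/0.305 = 1032.459; AUC_iv,0→∞ = 3790.8 + 1032.459 = 4823.259 µg/L·hr
Trapezoidal AUC_0→5.75 (oral solution):
  [0→1]: (0.0+155.1)/2 × 1 = 77.55
  [1→4]: (155.1+77.8)/2 × 3 = 349.35
  [4→5]: (77.8+57.4)/2 × 1 = 67.6
  [5→5.25]: (57.4+53.2)/2 × 0.25 = 13.825
  [5.25→5.75]: (53.2+45.7)/2 × 0.5 = 24.725
  Sum = 533.05 µg/L·hr
oral solution tail: 45.7/0.305 = 149.836; AUC_ev,0→∞ = 533.05 + 149.836 = 682.886 µg/L·hr
F = (AUC_ev/D_ev)/(AUC_iv/D_iv) = (682.886/1000)/(4823.259/250) = 0.682886/19.293036 = 0.0354

F = 0.035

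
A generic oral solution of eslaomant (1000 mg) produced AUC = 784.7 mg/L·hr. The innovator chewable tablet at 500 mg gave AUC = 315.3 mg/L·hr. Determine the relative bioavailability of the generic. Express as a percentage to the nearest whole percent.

F_rel = (AUC_test/D_test) / (AUC_ref/D_ref)
      = (784.7/1000) / (315.3/500)
      = 0.7847 / 0.6306 = 1.2444 = 124.44%

F_rel = 124%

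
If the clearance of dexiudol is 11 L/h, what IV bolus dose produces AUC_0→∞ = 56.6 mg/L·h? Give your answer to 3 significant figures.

Dose = 623 mg

Dose_iv = CL × AUC_0→∞
     = 11 × 56.6 = 622.6 mg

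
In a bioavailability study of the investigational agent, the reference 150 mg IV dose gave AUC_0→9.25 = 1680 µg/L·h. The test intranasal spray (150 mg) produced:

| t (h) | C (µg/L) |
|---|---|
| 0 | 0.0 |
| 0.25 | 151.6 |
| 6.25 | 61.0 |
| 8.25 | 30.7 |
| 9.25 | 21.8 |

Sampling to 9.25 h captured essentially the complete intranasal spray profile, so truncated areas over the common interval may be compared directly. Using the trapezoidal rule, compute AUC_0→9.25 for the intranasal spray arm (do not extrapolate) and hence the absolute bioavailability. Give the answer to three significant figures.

F = 0.461

Trapezoidal AUC_0→9.25 (intranasal spray):
  [0→0.25]: (0.0+151.6)/2 × 0.25 = 18.95
  [0.25→6.25]: (151.6+61.0)/2 × 6 = 637.8
  [6.25→8.25]: (61.0+30.7)/2 × 2 = 91.7
  [8.25→9.25]: (30.7+21.8)/2 × 1 = 26.25
  Sum = 774.7 µg/L·h
F = (AUC_ev/D_ev)/(AUC_iv/D_iv) = (774.7/150)/(1680/150) = 5.16467/11.2 = 0.4611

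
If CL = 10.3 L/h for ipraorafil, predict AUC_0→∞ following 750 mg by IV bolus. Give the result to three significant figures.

AUC = 72.8 mg/L·h

AUC_0→∞ = Dose_iv / CL
        = 750 / 10.3 = 72.8155 mg/L·h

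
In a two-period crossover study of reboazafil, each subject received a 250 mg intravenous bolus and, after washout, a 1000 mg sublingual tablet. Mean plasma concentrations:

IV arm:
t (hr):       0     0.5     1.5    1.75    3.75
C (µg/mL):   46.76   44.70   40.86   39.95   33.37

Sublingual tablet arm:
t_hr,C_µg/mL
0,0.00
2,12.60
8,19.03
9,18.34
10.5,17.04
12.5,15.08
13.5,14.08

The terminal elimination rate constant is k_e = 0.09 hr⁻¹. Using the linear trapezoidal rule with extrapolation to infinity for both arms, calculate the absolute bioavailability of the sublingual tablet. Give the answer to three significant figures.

F = 0.171

Trapezoidal AUC_0→3.75 (IV):
  [0→0.5]: (46.76+44.70)/2 × 0.5 = 22.865
  [0.5→1.5]: (44.70+40.86)/2 × 1 = 42.78
  [1.5→1.75]: (40.86+39.95)/2 × 0.25 = 10.10125
  [1.75→3.75]: (39.95+33.37)/2 × 2 = 73.32
  Sum = 149.06625 µg/mL·hr
IV tail: 33.37/0.09 = 370.778; AUC_iv,0→∞ = 149.06625 + 370.778 = 519.84425 µg/mL·hr
Trapezoidal AUC_0→13.5 (sublingual tablet):
  [0→2]: (0.00+12.60)/2 × 2 = 12.6
  [2→8]: (12.60+19.03)/2 × 6 = 94.89
  [8→9]: (19.03+18.34)/2 × 1 = 18.685
  [9→10.5]: (18.34+17.04)/2 × 1.5 = 26.535
  [10.5→12.5]: (17.04+15.08)/2 × 2 = 32.12
  [12.5→13.5]: (15.08+14.08)/2 × 1 = 14.58
  Sum = 199.41 µg/mL·hr
sublingual tablet tail: 14.08/0.09 = 156.444; AUC_ev,0→∞ = 199.41 + 156.444 = 355.854 µg/mL·hr
F = (AUC_ev/D_ev)/(AUC_iv/D_iv) = (355.854/1000)/(519.84425/250) = 0.355854/2.079377 = 0.1711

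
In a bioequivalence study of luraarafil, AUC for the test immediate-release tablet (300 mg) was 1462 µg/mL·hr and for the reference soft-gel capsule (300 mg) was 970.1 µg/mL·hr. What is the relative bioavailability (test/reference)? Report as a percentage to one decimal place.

F_rel = (AUC_test/D_test) / (AUC_ref/D_ref)
      = (1462/300) / (970.1/300)
      = 4.87333 / 3.23367 = 1.5071 = 150.71%

F_rel = 150.7%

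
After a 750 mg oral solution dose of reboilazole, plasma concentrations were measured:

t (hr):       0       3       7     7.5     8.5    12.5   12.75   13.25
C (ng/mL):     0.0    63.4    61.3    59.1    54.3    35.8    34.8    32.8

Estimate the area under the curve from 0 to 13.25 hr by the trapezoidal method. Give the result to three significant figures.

AUC = 637 ng/mL·hr

Trapezoidal AUC_0→13.25:
  [0→3]: (0.0+63.4)/2 × 3 = 95.1
  [3→7]: (63.4+61.3)/2 × 4 = 249.4
  [7→7.5]: (61.3+59.1)/2 × 0.5 = 30.1
  [7.5→8.5]: (59.1+54.3)/2 × 1 = 56.7
  [8.5→12.5]: (54.3+35.8)/2 × 4 = 180.2
  [12.5→12.75]: (35.8+34.8)/2 × 0.25 = 8.825
  [12.75→13.25]: (34.8+32.8)/2 × 0.5 = 16.9
  Sum = 637.225 ng/mL·hr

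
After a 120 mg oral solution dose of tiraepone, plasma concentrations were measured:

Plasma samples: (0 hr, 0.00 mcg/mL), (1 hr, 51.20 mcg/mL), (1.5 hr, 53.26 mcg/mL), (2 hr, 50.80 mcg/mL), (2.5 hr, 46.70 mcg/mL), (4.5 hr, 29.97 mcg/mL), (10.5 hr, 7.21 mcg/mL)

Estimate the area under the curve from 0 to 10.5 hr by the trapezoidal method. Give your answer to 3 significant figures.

Trapezoidal AUC_0→10.5:
  [0→1]: (0.00+51.20)/2 × 1 = 25.6
  [1→1.5]: (51.20+53.26)/2 × 0.5 = 26.115
  [1.5→2]: (53.26+50.80)/2 × 0.5 = 26.015
  [2→2.5]: (50.80+46.70)/2 × 0.5 = 24.375
  [2.5→4.5]: (46.70+29.97)/2 × 2 = 76.67
  [4.5→10.5]: (29.97+7.21)/2 × 6 = 111.54
  Sum = 290.315 mcg/mL·hr

AUC = 290 mcg/mL·hr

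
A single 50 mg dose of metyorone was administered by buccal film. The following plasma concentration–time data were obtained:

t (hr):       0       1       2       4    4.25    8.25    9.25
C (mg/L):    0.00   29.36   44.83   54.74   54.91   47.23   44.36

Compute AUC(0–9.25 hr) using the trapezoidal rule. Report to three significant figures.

AUC = 415 mg/L·hr

Trapezoidal AUC_0→9.25:
  [0→1]: (0.00+29.36)/2 × 1 = 14.68
  [1→2]: (29.36+44.83)/2 × 1 = 37.095
  [2→4]: (44.83+54.74)/2 × 2 = 99.57
  [4→4.25]: (54.74+54.91)/2 × 0.25 = 13.70625
  [4.25→8.25]: (54.91+47.23)/2 × 4 = 204.28
  [8.25→9.25]: (47.23+44.36)/2 × 1 = 45.795
  Sum = 415.12625 mg/L·hr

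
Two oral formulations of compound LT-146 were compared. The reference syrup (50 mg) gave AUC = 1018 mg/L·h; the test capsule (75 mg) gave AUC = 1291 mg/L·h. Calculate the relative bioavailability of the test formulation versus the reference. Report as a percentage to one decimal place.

F_rel = (AUC_test/D_test) / (AUC_ref/D_ref)
      = (1291/75) / (1018/50)
      = 17.2133 / 20.36 = 0.8454 = 84.54%

F_rel = 84.5%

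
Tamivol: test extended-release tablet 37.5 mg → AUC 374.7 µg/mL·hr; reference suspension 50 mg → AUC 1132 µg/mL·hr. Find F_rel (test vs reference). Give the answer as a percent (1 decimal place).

F_rel = (AUC_test/D_test) / (AUC_ref/D_ref)
      = (374.7/37.5) / (1132/50)
      = 9.992 / 22.64 = 0.4413 = 44.13%

F_rel = 44.1%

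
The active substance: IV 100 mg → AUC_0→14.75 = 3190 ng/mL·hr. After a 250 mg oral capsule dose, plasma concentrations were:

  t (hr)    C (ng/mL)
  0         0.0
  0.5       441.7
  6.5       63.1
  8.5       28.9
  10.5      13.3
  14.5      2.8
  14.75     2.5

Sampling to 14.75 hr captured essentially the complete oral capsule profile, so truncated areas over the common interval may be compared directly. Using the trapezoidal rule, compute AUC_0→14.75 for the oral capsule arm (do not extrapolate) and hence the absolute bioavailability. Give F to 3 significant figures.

F = 0.225

Trapezoidal AUC_0→14.75 (oral capsule):
  [0→0.5]: (0.0+441.7)/2 × 0.5 = 110.425
  [0.5→6.5]: (441.7+63.1)/2 × 6 = 1514.4
  [6.5→8.5]: (63.1+28.9)/2 × 2 = 92.0
  [8.5→10.5]: (28.9+13.3)/2 × 2 = 42.2
  [10.5→14.5]: (13.3+2.8)/2 × 4 = 32.2
  [14.5→14.75]: (2.8+2.5)/2 × 0.25 = 0.6625
  Sum = 1791.8875 ng/mL·hr
F = (AUC_ev/D_ev)/(AUC_iv/D_iv) = (1791.8875/250)/(3190/100) = 7.16755/31.9 = 0.2247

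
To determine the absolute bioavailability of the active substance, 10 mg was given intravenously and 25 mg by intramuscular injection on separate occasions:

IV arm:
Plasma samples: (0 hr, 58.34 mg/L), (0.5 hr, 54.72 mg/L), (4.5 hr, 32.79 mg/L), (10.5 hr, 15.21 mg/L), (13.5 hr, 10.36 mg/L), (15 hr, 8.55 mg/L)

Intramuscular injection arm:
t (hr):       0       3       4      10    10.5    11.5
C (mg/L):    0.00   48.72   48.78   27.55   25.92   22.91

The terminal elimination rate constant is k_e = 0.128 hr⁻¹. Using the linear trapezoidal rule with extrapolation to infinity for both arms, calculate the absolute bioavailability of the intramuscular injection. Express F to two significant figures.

F = 0.49

Trapezoidal AUC_0→15 (IV):
  [0→0.5]: (58.34+54.72)/2 × 0.5 = 28.265
  [0.5→4.5]: (54.72+32.79)/2 × 4 = 175.02
  [4.5→10.5]: (32.79+15.21)/2 × 6 = 144.0
  [10.5→13.5]: (15.21+10.36)/2 × 3 = 38.355
  [13.5→15]: (10.36+8.55)/2 × 1.5 = 14.1825
  Sum = 399.8225 mg/L·hr
IV tail: 8.55/0.128 = 66.797; AUC_iv,0→∞ = 399.8225 + 66.797 = 466.6195 mg/L·hr
Trapezoidal AUC_0→11.5 (intramuscular injection):
  [0→3]: (0.00+48.72)/2 × 3 = 73.08
  [3→4]: (48.72+48.78)/2 × 1 = 48.75
  [4→10]: (48.78+27.55)/2 × 6 = 228.99
  [10→10.5]: (27.55+25.92)/2 × 0.5 = 13.3675
  [10.5→11.5]: (25.92+22.91)/2 × 1 = 24.415
  Sum = 388.6025 mg/L·hr
intramuscular injection tail: 22.91/0.128 = 178.984; AUC_ev,0→∞ = 388.6025 + 178.984 = 567.5865 mg/L·hr
F = (AUC_ev/D_ev)/(AUC_iv/D_iv) = (567.5865/25)/(466.6195/10) = 22.70346/46.66195 = 0.4866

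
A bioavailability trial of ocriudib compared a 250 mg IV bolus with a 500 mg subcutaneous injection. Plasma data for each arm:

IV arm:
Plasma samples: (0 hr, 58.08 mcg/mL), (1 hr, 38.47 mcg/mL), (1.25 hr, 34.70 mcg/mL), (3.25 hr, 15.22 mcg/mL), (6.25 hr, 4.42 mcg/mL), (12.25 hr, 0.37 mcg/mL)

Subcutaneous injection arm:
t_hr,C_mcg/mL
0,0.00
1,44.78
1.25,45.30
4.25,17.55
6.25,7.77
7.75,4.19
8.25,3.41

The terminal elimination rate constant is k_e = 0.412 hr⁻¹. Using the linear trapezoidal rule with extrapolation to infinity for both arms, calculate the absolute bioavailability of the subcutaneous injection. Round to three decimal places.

Trapezoidal AUC_0→12.25 (IV):
  [0→1]: (58.08+38.47)/2 × 1 = 48.275
  [1→1.25]: (38.47+34.70)/2 × 0.25 = 9.14625
  [1.25→3.25]: (34.70+15.22)/2 × 2 = 49.92
  [3.25→6.25]: (15.22+4.42)/2 × 3 = 29.46
  [6.25→12.25]: (4.42+0.37)/2 × 6 = 14.37
  Sum = 151.17125 mcg/mL·hr
IV tail: 0.37/0.412 = 0.898; AUC_iv,0→∞ = 151.17125 + 0.898 = 152.06925 mcg/mL·hr
Trapezoidal AUC_0→8.25 (subcutaneous injection):
  [0→1]: (0.00+44.78)/2 × 1 = 22.39
  [1→1.25]: (44.78+45.30)/2 × 0.25 = 11.26
  [1.25→4.25]: (45.30+17.55)/2 × 3 = 94.275
  [4.25→6.25]: (17.55+7.77)/2 × 2 = 25.32
  [6.25→7.75]: (7.77+4.19)/2 × 1.5 = 8.97
  [7.75→8.25]: (4.19+3.41)/2 × 0.5 = 1.9
  Sum = 164.115 mcg/mL·hr
subcutaneous injection tail: 3.41/0.412 = 8.277; AUC_ev,0→∞ = 164.115 + 8.277 = 172.392 mcg/mL·hr
F = (AUC_ev/D_ev)/(AUC_iv/D_iv) = (172.392/500)/(152.06925/250) = 0.344784/0.608277 = 0.5668

F = 0.567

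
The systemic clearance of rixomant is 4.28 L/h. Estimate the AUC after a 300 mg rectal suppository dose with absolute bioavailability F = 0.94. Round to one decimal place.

AUC_0→∞ = F × Dose / CL
        = 0.94 × 300 / 4.28 = 65.8879 mg/L·h

AUC = 65.9 mg/L·h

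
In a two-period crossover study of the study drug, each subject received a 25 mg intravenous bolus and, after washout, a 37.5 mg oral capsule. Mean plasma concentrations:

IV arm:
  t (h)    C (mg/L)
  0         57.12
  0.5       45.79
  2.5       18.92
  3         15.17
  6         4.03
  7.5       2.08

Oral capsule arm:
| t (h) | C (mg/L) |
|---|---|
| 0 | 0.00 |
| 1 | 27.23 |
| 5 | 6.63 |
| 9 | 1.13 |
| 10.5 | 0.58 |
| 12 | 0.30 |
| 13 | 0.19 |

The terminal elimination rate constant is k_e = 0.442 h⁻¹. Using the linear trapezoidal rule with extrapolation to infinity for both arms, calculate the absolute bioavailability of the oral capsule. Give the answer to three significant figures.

Trapezoidal AUC_0→7.5 (IV):
  [0→0.5]: (57.12+45.79)/2 × 0.5 = 25.7275
  [0.5→2.5]: (45.79+18.92)/2 × 2 = 64.71
  [2.5→3]: (18.92+15.17)/2 × 0.5 = 8.5225
  [3→6]: (15.17+4.03)/2 × 3 = 28.8
  [6→7.5]: (4.03+2.08)/2 × 1.5 = 4.5825
  Sum = 132.3425 mg/L·h
IV tail: 2.08/0.442 = 4.706; AUC_iv,0→∞ = 132.3425 + 4.706 = 137.0485 mg/L·h
Trapezoidal AUC_0→13 (oral capsule):
  [0→1]: (0.00+27.23)/2 × 1 = 13.615
  [1→5]: (27.23+6.63)/2 × 4 = 67.72
  [5→9]: (6.63+1.13)/2 × 4 = 15.52
  [9→10.5]: (1.13+0.58)/2 × 1.5 = 1.2825
  [10.5→12]: (0.58+0.30)/2 × 1.5 = 0.66
  [12→13]: (0.30+0.19)/2 × 1 = 0.245
  Sum = 99.0425 mg/L·h
oral capsule tail: 0.19/0.442 = 0.430; AUC_ev,0→∞ = 99.0425 + 0.430 = 99.4725 mg/L·h
F = (AUC_ev/D_ev)/(AUC_iv/D_iv) = (99.4725/37.5)/(137.0485/25) = 2.6526/5.48194 = 0.4839

F = 0.484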